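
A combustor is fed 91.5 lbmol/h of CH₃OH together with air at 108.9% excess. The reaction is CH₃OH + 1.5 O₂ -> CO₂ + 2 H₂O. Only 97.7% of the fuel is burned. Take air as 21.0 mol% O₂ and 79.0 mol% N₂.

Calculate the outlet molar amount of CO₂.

89.4 lbmol/h

Stoichiometric O₂ = 1.5 × 91.5 = 137.2 lbmol/h; O₂ fed = 137.2 × 2.089 = 286.7 lbmol/h.
N₂ fed = 286.7 × 79/21 = 1079 lbmol/h.
Fuel reacted = 0.977 × 91.5 → ξ = 89.4 lbmol/h.
Outlet (n = n₀ + ν ξ):
  CH₃OH: 91.5 − 1(89.4) = 2.105
  O₂: 286.7 − 1.5(89.4) = 152.6
  N₂: 1079 (inert)
  CO₂: 0 + 1(89.4) = 89.4
  H₂O: 0 + 2(89.4) = 178.8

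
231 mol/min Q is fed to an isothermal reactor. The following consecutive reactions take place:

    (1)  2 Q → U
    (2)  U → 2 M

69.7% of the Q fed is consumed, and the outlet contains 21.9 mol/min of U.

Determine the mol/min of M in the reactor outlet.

117 mol/min

Conversion of Q: Q consumed = 2ξ₁ = 0.697 × 231 → ξ₁ = 80.5 mol/min.
U balance: n_U = 0 + 1ξ₁ − 1ξ₂ = 21.9 → ξ₂ = (1·80.5 − 21.9)/1 = 58.6 mol/min.
Outlet amounts (n = n₀ + Σ ν·ξ):
  Q: 231 − 2(80.5) = 69.99
  U: 0 + 1(80.5) − 1(58.6) = 21.9
  M: 0 + 2(58.6) = 117.2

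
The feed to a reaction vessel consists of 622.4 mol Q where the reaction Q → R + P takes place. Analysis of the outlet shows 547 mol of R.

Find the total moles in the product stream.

1170 mol

For R: n = n₀ + 1ξ → 547 = 0 + 1ξ, giving ξ = 547 mol.
Outlet amounts (n = n₀ + ν ξ):
  Q: 622.4 − 1(547) = 75.4
  R: 0 + 1(547) = 547
  P: 0 + 1(547) = 547
Total out = 75.4 + 547 + 547 = 1169 mol.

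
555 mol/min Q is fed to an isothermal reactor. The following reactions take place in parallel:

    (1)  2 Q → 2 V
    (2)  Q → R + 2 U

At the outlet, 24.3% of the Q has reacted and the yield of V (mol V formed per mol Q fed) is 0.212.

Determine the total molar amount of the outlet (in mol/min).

Yield of V: 2ξ₁ / 555 = 0.212 → ξ₁ = 58.83 mol/min.
Conversion of Q: 2ξ₁ + 1ξ₂ = 0.243 × 555 = 134.9 → ξ₂ = 17.21 mol/min.
Outlet amounts (n = n₀ + Σ ν·ξ):
  Q: 555 − 2(58.83) − 1(17.21) = 420.1
  V: 0 + 2(58.83) = 117.7
  R: 0 + 1(17.21) = 17.21
  U: 0 + 2(17.21) = 34.41
Total out = 420.1 + 117.7 + 17.21 + 34.41 = 589.4 mol/min.

589 mol/min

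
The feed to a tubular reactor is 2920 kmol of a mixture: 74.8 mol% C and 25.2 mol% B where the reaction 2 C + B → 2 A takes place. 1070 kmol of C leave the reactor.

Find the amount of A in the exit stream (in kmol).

For C: n = n₀ − 2ξ → 1070 = 2184 − 2ξ, giving ξ = 557.1 kmol.
Outlet amounts (n = n₀ + ν ξ):
  C: 2184 − 2(557.1) = 1070
  B: 735.8 − 1(557.1) = 178.8
  A: 0 + 2(557.1) = 1114

1110 kmol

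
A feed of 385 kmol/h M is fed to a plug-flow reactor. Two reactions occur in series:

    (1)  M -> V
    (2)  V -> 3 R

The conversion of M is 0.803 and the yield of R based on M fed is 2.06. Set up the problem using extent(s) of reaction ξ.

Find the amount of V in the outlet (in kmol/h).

44.8 kmol/h

Conversion of M: M consumed = 1ξ₁ = 0.803 × 385 → ξ₁ = 309.2 kmol/h.
Yield of R: 3ξ₂ / 385 = 2.06 → ξ₂ = 264.4 kmol/h.
Outlet amounts (n = n₀ + Σ ν·ξ):
  M: 385 − 1(309.2) = 75.84
  V: 0 + 1(309.2) − 1(264.4) = 44.79
  R: 0 + 3(264.4) = 793.1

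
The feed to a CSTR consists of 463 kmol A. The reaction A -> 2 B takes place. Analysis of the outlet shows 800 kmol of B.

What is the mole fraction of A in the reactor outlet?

0.073

For B: n = n₀ + 2ξ → 800 = 0 + 2ξ, giving ξ = 400 kmol.
Outlet amounts (n = n₀ + ν ξ):
  A: 463 − 1(400) = 63
  B: 0 + 2(400) = 800
Total out = 863 kmol; y_A = 63 / 863 = 0.073.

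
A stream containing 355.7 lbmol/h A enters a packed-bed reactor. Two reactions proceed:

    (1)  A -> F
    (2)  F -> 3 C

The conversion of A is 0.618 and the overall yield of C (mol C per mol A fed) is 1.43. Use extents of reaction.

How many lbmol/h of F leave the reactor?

Conversion of A: A consumed = 1ξ₁ = 0.618 × 355.7 → ξ₁ = 219.8 lbmol/h.
Yield of C: 3ξ₂ / 355.7 = 1.43 → ξ₂ = 169.6 lbmol/h.
Outlet amounts (n = n₀ + Σ ν·ξ):
  A: 355.7 − 1(219.8) = 135.9
  F: 0 + 1(219.8) − 1(169.6) = 50.27
  C: 0 + 3(169.6) = 508.7

50.3 lbmol/h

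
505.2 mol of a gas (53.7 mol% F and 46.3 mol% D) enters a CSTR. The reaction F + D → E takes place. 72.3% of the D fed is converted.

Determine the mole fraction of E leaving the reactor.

0.503

D reacted = 0.723 × 233.9 = 169.1 mol; ν_D = −1, so ξ = 169.1/1 = 169.1 mol.
Outlet amounts (n = n₀ + ν ξ):
  F: 271.3 − 1(169.1) = 102.2
  D: 233.9 − 1(169.1) = 64.79
  E: 0 + 1(169.1) = 169.1
Total out = 336.1 mol; y_E = 169.1 / 336.1 = 0.5032.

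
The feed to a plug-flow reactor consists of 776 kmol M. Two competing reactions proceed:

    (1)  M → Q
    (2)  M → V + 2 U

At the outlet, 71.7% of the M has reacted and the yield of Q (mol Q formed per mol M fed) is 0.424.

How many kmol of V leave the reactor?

227 kmol

Yield of Q: 1ξ₁ / 776 = 0.424 → ξ₁ = 329 kmol.
Conversion of M: 1ξ₁ + 1ξ₂ = 0.717 × 776 = 556.4 → ξ₂ = 227.4 kmol.
Outlet amounts (n = n₀ + Σ ν·ξ):
  M: 776 − 1(329) − 1(227.4) = 219.6
  Q: 0 + 1(329) = 329
  V: 0 + 1(227.4) = 227.4
  U: 0 + 2(227.4) = 454.7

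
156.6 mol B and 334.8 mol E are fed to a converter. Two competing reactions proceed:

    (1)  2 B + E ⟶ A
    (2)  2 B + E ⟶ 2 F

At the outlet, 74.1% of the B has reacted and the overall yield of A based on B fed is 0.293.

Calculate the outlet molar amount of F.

Yield of A: 1ξ₁ / 156.6 = 0.293 → ξ₁ = 45.88 mol.
Conversion of B: 2ξ₁ + 2ξ₂ = 0.741 × 156.6 = 116 → ξ₂ = 12.14 mol.
Outlet amounts (n = n₀ + Σ ν·ξ):
  B: 156.6 − 2(45.88) − 2(12.14) = 40.56
  E: 334.8 − 1(45.88) − 1(12.14) = 276.8
  A: 0 + 1(45.88) = 45.88
  F: 0 + 2(12.14) = 24.27

24.3 mol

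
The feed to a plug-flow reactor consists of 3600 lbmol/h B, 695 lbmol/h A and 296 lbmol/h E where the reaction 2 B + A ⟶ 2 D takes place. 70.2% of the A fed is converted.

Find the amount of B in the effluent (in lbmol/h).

2620 lbmol/h

A reacted = 0.702 × 695 = 487.9 lbmol/h; ν_A = −1, so ξ = 487.9/1 = 487.9 lbmol/h.
Outlet amounts (n = n₀ + ν ξ):
  B: 3600 − 2(487.9) = 2624
  A: 695 − 1(487.9) = 207.1
  D: 0 + 2(487.9) = 975.8
  E: 296 (inert)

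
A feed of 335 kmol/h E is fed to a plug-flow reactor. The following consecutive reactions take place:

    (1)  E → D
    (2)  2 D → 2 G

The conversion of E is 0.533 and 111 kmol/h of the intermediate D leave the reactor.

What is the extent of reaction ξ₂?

ξ₂ = 33.8 kmol/h

Conversion of E: E consumed = 1ξ₁ = 0.533 × 335 → ξ₁ = 178.6 kmol/h.
D balance: n_D = 0 + 1ξ₁ − 2ξ₂ = 111 → ξ₂ = (1·178.6 − 111)/2 = 33.78 kmol/h.
Outlet amounts (n = n₀ + Σ ν·ξ):
  E: 335 − 1(178.6) = 156.4
  D: 0 + 1(178.6) − 2(33.78) = 111
  G: 0 + 2(33.78) = 67.56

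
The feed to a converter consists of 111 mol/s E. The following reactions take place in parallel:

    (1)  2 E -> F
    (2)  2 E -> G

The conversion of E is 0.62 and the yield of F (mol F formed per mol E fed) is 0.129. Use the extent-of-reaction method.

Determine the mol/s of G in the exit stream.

Yield of F: 1ξ₁ / 111 = 0.129 → ξ₁ = 14.32 mol/s.
Conversion of E: 2ξ₁ + 2ξ₂ = 0.62 × 111 = 68.82 → ξ₂ = 20.09 mol/s.
Outlet amounts (n = n₀ + Σ ν·ξ):
  E: 111 − 2(14.32) − 2(20.09) = 42.18
  F: 0 + 1(14.32) = 14.32
  G: 0 + 1(20.09) = 20.09

20.1 mol/s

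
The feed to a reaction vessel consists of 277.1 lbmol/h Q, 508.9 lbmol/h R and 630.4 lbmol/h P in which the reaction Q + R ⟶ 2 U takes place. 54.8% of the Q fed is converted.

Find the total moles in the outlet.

1420 lbmol/h

Q reacted = 0.548 × 277.1 = 151.9 lbmol/h; ν_Q = −1, so ξ = 151.9/1 = 151.9 lbmol/h.
Outlet amounts (n = n₀ + ν ξ):
  Q: 277.1 − 1(151.9) = 125.2
  R: 508.9 − 1(151.9) = 357
  U: 0 + 2(151.9) = 303.7
  P: 630.4 (inert)
Total out = 125.2 + 357 + 303.7 + 630.4 = 1416 lbmol/h.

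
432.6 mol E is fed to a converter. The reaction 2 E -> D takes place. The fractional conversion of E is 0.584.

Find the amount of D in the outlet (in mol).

E reacted = 0.584 × 432.6 = 252.6 mol; ν_E = −2, so ξ = 252.6/2 = 126.3 mol.
Outlet amounts (n = n₀ + ν ξ):
  E: 432.6 − 2(126.3) = 180
  D: 0 + 1(126.3) = 126.3

126 mol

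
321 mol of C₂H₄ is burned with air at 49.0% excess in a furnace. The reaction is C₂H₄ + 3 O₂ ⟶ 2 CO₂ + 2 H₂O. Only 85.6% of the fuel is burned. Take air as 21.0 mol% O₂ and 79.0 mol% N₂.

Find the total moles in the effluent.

7150 mol

Stoichiometric O₂ = 3 × 321 = 963 mol; O₂ fed = 963 × 1.490 = 1435 mol.
N₂ fed = 1435 × 79/21 = 5398 mol.
Fuel reacted = 0.856 × 321 → ξ = 274.8 mol.
Outlet (n = n₀ + ν ξ):
  C₂H₄: 321 − 1(274.8) = 46.22
  O₂: 1435 − 3(274.8) = 610.5
  N₂: 5398 (inert)
  CO₂: 0 + 2(274.8) = 549.6
  H₂O: 0 + 2(274.8) = 549.6
Total out = 46.22 + 610.5 + 5398 + 549.6 + 549.6 = 7154 mol.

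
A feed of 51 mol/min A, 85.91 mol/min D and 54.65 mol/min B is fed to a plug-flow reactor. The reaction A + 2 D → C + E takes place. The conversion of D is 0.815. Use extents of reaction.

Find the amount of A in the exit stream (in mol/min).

D reacted = 0.815 × 85.91 = 70.02 mol/min; ν_D = −2, so ξ = 70.02/2 = 35.01 mol/min.
Outlet amounts (n = n₀ + ν ξ):
  A: 51 − 1(35.01) = 15.99
  D: 85.91 − 2(35.01) = 15.89
  C: 0 + 1(35.01) = 35.01
  E: 0 + 1(35.01) = 35.01
  B: 54.65 (inert)

16 mol/min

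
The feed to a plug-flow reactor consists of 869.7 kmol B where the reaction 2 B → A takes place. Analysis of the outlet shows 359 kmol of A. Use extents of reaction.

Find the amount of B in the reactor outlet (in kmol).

152 kmol

For A: n = n₀ + 1ξ → 359 = 0 + 1ξ, giving ξ = 359 kmol.
Outlet amounts (n = n₀ + ν ξ):
  B: 869.7 − 2(359) = 151.7
  A: 0 + 1(359) = 359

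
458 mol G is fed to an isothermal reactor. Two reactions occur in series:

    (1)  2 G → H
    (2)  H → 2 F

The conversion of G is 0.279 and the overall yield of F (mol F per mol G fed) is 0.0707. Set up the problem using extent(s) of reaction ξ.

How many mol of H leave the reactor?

47.7 mol

Conversion of G: G consumed = 2ξ₁ = 0.279 × 458 → ξ₁ = 63.89 mol.
Yield of F: 2ξ₂ / 458 = 0.0707 → ξ₂ = 16.19 mol.
Outlet amounts (n = n₀ + Σ ν·ξ):
  G: 458 − 2(63.89) = 330.2
  H: 0 + 1(63.89) − 1(16.19) = 47.7
  F: 0 + 2(16.19) = 32.38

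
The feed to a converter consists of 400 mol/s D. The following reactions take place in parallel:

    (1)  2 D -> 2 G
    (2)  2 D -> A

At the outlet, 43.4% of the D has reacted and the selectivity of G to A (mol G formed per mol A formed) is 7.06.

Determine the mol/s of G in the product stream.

135 mol/s

Conversion of D: D consumed = 0.434 × 400 = 173.6 mol/s = 2ξ₁ + 2ξ₂.
Selectivity: 2ξ₁ / (1ξ₂) = 7.06 → ξ₁ = 3.53 ξ₂.
Substitute: (2·3.53 + 2) ξ₂ = 173.6 → ξ₂ = 19.16 mol/s, ξ₁ = 67.64 mol/s.
Outlet amounts (n = n₀ + Σ ν·ξ):
  D: 400 − 2(67.64) − 2(19.16) = 226.4
  G: 0 + 2(67.64) = 135.3
  A: 0 + 1(19.16) = 19.16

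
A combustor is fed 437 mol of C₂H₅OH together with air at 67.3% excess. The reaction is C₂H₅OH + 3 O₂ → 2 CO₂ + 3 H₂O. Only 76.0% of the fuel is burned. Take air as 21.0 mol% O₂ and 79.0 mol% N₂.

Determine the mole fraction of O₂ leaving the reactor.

0.107

Stoichiometric O₂ = 3 × 437 = 1311 mol; O₂ fed = 1311 × 1.673 = 2193 mol.
N₂ fed = 2193 × 79/21 = 8251 mol.
Fuel reacted = 0.76 × 437 → ξ = 332.1 mol.
Outlet (n = n₀ + ν ξ):
  C₂H₅OH: 437 − 1(332.1) = 104.9
  O₂: 2193 − 3(332.1) = 1197
  N₂: 8251 (inert)
  CO₂: 0 + 2(332.1) = 664.2
  H₂O: 0 + 3(332.1) = 996.4
Total out = 11210 mol; y_O₂ = 1197 / 11210 = 0.1067.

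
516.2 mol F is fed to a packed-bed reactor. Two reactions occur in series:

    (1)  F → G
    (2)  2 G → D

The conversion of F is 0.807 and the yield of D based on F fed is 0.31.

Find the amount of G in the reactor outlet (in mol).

Conversion of F: F consumed = 1ξ₁ = 0.807 × 516.2 → ξ₁ = 416.6 mol.
Yield of D: 1ξ₂ / 516.2 = 0.31 → ξ₂ = 160 mol.
Outlet amounts (n = n₀ + Σ ν·ξ):
  F: 516.2 − 1(416.6) = 99.63
  G: 0 + 1(416.6) − 2(160) = 96.53
  D: 0 + 1(160) = 160

96.5 mol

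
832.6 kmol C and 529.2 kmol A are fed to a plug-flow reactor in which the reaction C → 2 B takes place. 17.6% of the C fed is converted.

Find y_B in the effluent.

0.194

C reacted = 0.176 × 832.6 = 146.5 kmol; ν_C = −1, so ξ = 146.5/1 = 146.5 kmol.
Outlet amounts (n = n₀ + ν ξ):
  C: 832.6 − 1(146.5) = 686.1
  B: 0 + 2(146.5) = 293.1
  A: 529.2 (inert)
Total out = 1508 kmol; y_B = 293.1 / 1508 = 0.1943.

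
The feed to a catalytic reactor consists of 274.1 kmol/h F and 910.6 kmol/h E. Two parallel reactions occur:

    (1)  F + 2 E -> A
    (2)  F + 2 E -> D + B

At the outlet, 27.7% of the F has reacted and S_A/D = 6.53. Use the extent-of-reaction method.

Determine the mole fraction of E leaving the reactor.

0.728

Conversion of F: F consumed = 0.277 × 274.1 = 75.93 kmol/h = 1ξ₁ + 1ξ₂.
Selectivity: 1ξ₁ / (1ξ₂) = 6.53 → ξ₁ = 6.53 ξ₂.
Substitute: (1·6.53 + 1) ξ₂ = 75.93 → ξ₂ = 10.08 kmol/h, ξ₁ = 65.84 kmol/h.
Outlet amounts (n = n₀ + Σ ν·ξ):
  F: 274.1 − 1(65.84) − 1(10.08) = 198.2
  E: 910.6 − 2(65.84) − 2(10.08) = 758.7
  A: 0 + 1(65.84) = 65.84
  D: 0 + 1(10.08) = 10.08
  B: 0 + 1(10.08) = 10.08
Total out = 1043 kmol/h; y_E = 758.7 / 1043 = 0.7275.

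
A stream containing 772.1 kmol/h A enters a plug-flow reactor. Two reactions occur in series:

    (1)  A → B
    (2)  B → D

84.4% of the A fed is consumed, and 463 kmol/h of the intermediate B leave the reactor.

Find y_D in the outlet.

0.244

Conversion of A: A consumed = 1ξ₁ = 0.844 × 772.1 → ξ₁ = 651.7 kmol/h.
B balance: n_B = 0 + 1ξ₁ − 1ξ₂ = 463 → ξ₂ = (1·651.7 − 463)/1 = 188.7 kmol/h.
Outlet amounts (n = n₀ + Σ ν·ξ):
  A: 772.1 − 1(651.7) = 120.4
  B: 0 + 1(651.7) − 1(188.7) = 463
  D: 0 + 1(188.7) = 188.7
Total out = 772.1 kmol/h; y_D = 188.7 / 772.1 = 0.2443.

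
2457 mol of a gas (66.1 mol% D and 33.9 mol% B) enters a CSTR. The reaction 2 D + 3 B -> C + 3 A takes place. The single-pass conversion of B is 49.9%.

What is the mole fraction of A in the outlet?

0.179

B reacted = 0.499 × 832.9 = 415.6 mol; ν_B = −3, so ξ = 415.6/3 = 138.5 mol.
Outlet amounts (n = n₀ + ν ξ):
  D: 1624 − 2(138.5) = 1347
  B: 832.9 − 3(138.5) = 417.3
  C: 0 + 1(138.5) = 138.5
  A: 0 + 3(138.5) = 415.6
Total out = 2318 mol; y_A = 415.6 / 2318 = 0.1793.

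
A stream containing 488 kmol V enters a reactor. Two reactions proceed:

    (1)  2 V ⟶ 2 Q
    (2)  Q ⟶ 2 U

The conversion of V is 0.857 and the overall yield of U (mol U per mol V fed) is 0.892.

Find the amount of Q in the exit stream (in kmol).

201 kmol

Conversion of V: V consumed = 2ξ₁ = 0.857 × 488 → ξ₁ = 209.1 kmol.
Yield of U: 2ξ₂ / 488 = 0.892 → ξ₂ = 217.6 kmol.
Outlet amounts (n = n₀ + Σ ν·ξ):
  V: 488 − 2(209.1) = 69.78
  Q: 0 + 2(209.1) − 1(217.6) = 200.6
  U: 0 + 2(217.6) = 435.3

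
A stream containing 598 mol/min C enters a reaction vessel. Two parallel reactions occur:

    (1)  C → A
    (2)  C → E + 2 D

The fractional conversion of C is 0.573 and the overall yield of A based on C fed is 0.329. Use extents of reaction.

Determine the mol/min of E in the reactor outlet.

Yield of A: 1ξ₁ / 598 = 0.329 → ξ₁ = 196.7 mol/min.
Conversion of C: 1ξ₁ + 1ξ₂ = 0.573 × 598 = 342.7 → ξ₂ = 145.9 mol/min.
Outlet amounts (n = n₀ + Σ ν·ξ):
  C: 598 − 1(196.7) − 1(145.9) = 255.3
  A: 0 + 1(196.7) = 196.7
  E: 0 + 1(145.9) = 145.9
  D: 0 + 2(145.9) = 291.8

146 mol/min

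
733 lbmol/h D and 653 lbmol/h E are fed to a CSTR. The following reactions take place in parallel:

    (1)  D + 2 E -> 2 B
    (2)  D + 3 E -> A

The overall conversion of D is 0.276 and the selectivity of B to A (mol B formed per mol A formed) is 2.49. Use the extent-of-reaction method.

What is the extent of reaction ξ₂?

Conversion of D: D consumed = 0.276 × 733 = 202.3 lbmol/h = 1ξ₁ + 1ξ₂.
Selectivity: 2ξ₁ / (1ξ₂) = 2.49 → ξ₁ = 1.245 ξ₂.
Substitute: (1·1.245 + 1) ξ₂ = 202.3 → ξ₂ = 90.11 lbmol/h, ξ₁ = 112.2 lbmol/h.
Outlet amounts (n = n₀ + Σ ν·ξ):
  D: 733 − 1(112.2) − 1(90.11) = 530.7
  E: 653 − 2(112.2) − 3(90.11) = 158.3
  B: 0 + 2(112.2) = 224.4
  A: 0 + 1(90.11) = 90.11

ξ₂ = 90.1 lbmol/h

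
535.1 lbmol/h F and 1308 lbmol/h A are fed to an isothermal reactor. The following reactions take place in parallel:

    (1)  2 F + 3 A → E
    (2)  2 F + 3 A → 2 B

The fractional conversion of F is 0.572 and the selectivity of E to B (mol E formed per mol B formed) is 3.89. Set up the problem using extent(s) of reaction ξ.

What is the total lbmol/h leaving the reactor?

Conversion of F: F consumed = 0.572 × 535.1 = 306.1 lbmol/h = 2ξ₁ + 2ξ₂.
Selectivity: 1ξ₁ / (2ξ₂) = 3.89 → ξ₁ = 7.78 ξ₂.
Substitute: (2·7.78 + 2) ξ₂ = 306.1 → ξ₂ = 17.43 lbmol/h, ξ₁ = 135.6 lbmol/h.
Outlet amounts (n = n₀ + Σ ν·ξ):
  F: 535.1 − 2(135.6) − 2(17.43) = 229
  A: 1308 − 3(135.6) − 3(17.43) = 848.9
  E: 0 + 1(135.6) = 135.6
  B: 0 + 2(17.43) = 34.86
Total out = 229 + 848.9 + 135.6 + 34.86 = 1248 lbmol/h.

1250 lbmol/h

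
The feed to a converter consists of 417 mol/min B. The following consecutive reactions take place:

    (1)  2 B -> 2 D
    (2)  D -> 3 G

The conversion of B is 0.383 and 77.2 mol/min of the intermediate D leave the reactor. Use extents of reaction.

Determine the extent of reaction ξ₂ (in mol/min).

Conversion of B: B consumed = 2ξ₁ = 0.383 × 417 → ξ₁ = 79.86 mol/min.
D balance: n_D = 0 + 2ξ₁ − 1ξ₂ = 77.2 → ξ₂ = (2·79.86 − 77.2)/1 = 82.51 mol/min.
Outlet amounts (n = n₀ + Σ ν·ξ):
  B: 417 − 2(79.86) = 257.3
  D: 0 + 2(79.86) − 1(82.51) = 77.2
  G: 0 + 3(82.51) = 247.5

ξ₂ = 82.5 mol/min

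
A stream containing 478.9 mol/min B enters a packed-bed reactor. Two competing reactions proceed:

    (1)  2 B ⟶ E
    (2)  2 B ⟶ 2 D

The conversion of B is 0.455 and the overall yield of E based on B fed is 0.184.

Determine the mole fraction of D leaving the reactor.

0.107

Yield of E: 1ξ₁ / 478.9 = 0.184 → ξ₁ = 88.12 mol/min.
Conversion of B: 2ξ₁ + 2ξ₂ = 0.455 × 478.9 = 217.9 → ξ₂ = 20.83 mol/min.
Outlet amounts (n = n₀ + Σ ν·ξ):
  B: 478.9 − 2(88.12) − 2(20.83) = 261
  E: 0 + 1(88.12) = 88.12
  D: 0 + 2(20.83) = 41.66
Total out = 390.8 mol/min; y_D = 41.66 / 390.8 = 0.1066.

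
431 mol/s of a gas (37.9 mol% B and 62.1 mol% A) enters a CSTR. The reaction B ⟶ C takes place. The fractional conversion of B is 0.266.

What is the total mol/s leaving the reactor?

B reacted = 0.266 × 163.3 = 43.45 mol/s; ν_B = −1, so ξ = 43.45/1 = 43.45 mol/s.
Outlet amounts (n = n₀ + ν ξ):
  B: 163.3 − 1(43.45) = 119.9
  C: 0 + 1(43.45) = 43.45
  A: 267.7 (inert)
Total out = 119.9 + 43.45 + 267.7 = 431 mol/s.

431 mol/s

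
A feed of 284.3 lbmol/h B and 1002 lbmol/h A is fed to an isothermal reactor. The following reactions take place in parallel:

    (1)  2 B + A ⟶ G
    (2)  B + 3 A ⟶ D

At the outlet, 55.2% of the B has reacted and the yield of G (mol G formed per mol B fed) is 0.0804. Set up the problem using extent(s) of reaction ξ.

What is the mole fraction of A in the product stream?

Yield of G: 1ξ₁ / 284.3 = 0.0804 → ξ₁ = 22.86 lbmol/h.
Conversion of B: 2ξ₁ + 1ξ₂ = 0.552 × 284.3 = 156.9 → ξ₂ = 111.2 lbmol/h.
Outlet amounts (n = n₀ + Σ ν·ξ):
  B: 284.3 − 2(22.86) − 1(111.2) = 127.4
  A: 1002 − 1(22.86) − 3(111.2) = 645.5
  G: 0 + 1(22.86) = 22.86
  D: 0 + 1(111.2) = 111.2
Total out = 906.9 lbmol/h; y_A = 645.5 / 906.9 = 0.7117.

0.712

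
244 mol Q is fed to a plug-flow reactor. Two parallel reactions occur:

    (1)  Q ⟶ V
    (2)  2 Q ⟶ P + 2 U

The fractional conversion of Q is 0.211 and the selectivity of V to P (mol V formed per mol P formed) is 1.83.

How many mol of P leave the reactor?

Conversion of Q: Q consumed = 0.211 × 244 = 51.48 mol = 1ξ₁ + 2ξ₂.
Selectivity: 1ξ₁ / (1ξ₂) = 1.83 → ξ₁ = 1.83 ξ₂.
Substitute: (1·1.83 + 2) ξ₂ = 51.48 → ξ₂ = 13.44 mol, ξ₁ = 24.6 mol.
Outlet amounts (n = n₀ + Σ ν·ξ):
  Q: 244 − 1(24.6) − 2(13.44) = 192.5
  V: 0 + 1(24.6) = 24.6
  P: 0 + 1(13.44) = 13.44
  U: 0 + 2(13.44) = 26.88

13.4 mol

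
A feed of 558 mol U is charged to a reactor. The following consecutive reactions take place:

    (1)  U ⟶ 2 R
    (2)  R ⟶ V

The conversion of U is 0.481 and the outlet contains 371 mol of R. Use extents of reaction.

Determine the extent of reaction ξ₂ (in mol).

Conversion of U: U consumed = 1ξ₁ = 0.481 × 558 → ξ₁ = 268.4 mol.
R balance: n_R = 0 + 2ξ₁ − 1ξ₂ = 371 → ξ₂ = (2·268.4 − 371)/1 = 165.8 mol.
Outlet amounts (n = n₀ + Σ ν·ξ):
  U: 558 − 1(268.4) = 289.6
  R: 0 + 2(268.4) − 1(165.8) = 371
  V: 0 + 1(165.8) = 165.8

ξ₂ = 166 mol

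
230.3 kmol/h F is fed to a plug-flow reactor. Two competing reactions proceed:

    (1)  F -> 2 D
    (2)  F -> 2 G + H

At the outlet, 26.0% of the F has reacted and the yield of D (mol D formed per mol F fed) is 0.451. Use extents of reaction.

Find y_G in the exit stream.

Yield of D: 2ξ₁ / 230.3 = 0.451 → ξ₁ = 51.93 kmol/h.
Conversion of F: 1ξ₁ + 1ξ₂ = 0.26 × 230.3 = 59.88 → ξ₂ = 7.945 kmol/h.
Outlet amounts (n = n₀ + Σ ν·ξ):
  F: 230.3 − 1(51.93) − 1(7.945) = 170.4
  D: 0 + 2(51.93) = 103.9
  G: 0 + 2(7.945) = 15.89
  H: 0 + 1(7.945) = 7.945
Total out = 298.1 kmol/h; y_G = 15.89 / 298.1 = 0.0533.

0.0533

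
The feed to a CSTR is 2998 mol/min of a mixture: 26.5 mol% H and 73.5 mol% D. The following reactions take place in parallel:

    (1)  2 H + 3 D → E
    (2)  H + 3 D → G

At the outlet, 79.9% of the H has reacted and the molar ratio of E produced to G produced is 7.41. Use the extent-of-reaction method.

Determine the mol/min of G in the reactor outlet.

Conversion of H: H consumed = 0.799 × 794.5 = 634.8 mol/min = 2ξ₁ + 1ξ₂.
Selectivity: 1ξ₁ / (1ξ₂) = 7.41 → ξ₁ = 7.41 ξ₂.
Substitute: (2·7.41 + 1) ξ₂ = 634.8 → ξ₂ = 40.13 mol/min, ξ₁ = 297.3 mol/min.
Outlet amounts (n = n₀ + Σ ν·ξ):
  H: 794.5 − 2(297.3) − 1(40.13) = 159.7
  D: 2204 − 3(297.3) − 3(40.13) = 1191
  E: 0 + 1(297.3) = 297.3
  G: 0 + 1(40.13) = 40.13

40.1 mol/min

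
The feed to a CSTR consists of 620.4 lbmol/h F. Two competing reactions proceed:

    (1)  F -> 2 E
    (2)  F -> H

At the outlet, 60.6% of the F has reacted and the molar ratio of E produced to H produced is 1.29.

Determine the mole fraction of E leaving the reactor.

0.384

Conversion of F: F consumed = 0.606 × 620.4 = 376 lbmol/h = 1ξ₁ + 1ξ₂.
Selectivity: 2ξ₁ / (1ξ₂) = 1.29 → ξ₁ = 0.645 ξ₂.
Substitute: (1·0.645 + 1) ξ₂ = 376 → ξ₂ = 228.5 lbmol/h, ξ₁ = 147.4 lbmol/h.
Outlet amounts (n = n₀ + Σ ν·ξ):
  F: 620.4 − 1(147.4) − 1(228.5) = 244.4
  E: 0 + 2(147.4) = 294.8
  H: 0 + 1(228.5) = 228.5
Total out = 767.8 lbmol/h; y_E = 294.8 / 767.8 = 0.384.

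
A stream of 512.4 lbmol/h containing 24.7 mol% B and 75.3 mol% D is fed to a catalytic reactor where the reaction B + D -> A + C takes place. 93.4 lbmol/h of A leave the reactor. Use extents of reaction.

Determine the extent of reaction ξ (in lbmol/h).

For A: n = n₀ + 1ξ → 93.4 = 0 + 1ξ, giving ξ = 93.4 lbmol/h.
Outlet amounts (n = n₀ + ν ξ):
  B: 126.6 − 1(93.4) = 33.16
  D: 385.8 − 1(93.4) = 292.4
  A: 0 + 1(93.4) = 93.4
  C: 0 + 1(93.4) = 93.4

ξ = 93.4 lbmol/h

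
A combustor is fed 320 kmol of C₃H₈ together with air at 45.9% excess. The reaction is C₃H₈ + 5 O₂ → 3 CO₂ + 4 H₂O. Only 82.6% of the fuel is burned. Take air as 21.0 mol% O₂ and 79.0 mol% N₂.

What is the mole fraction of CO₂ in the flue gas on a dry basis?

Stoichiometric O₂ = 5 × 320 = 1600 kmol; O₂ fed = 1600 × 1.459 = 2334 kmol.
N₂ fed = 2334 × 79/21 = 8782 kmol.
Fuel reacted = 0.826 × 320 → ξ = 264.3 kmol.
Outlet (n = n₀ + ν ξ):
  C₃H₈: 320 − 1(264.3) = 55.68
  O₂: 2334 − 5(264.3) = 1013
  N₂: 8782 (inert)
  CO₂: 0 + 3(264.3) = 793
  H₂O: 0 + 4(264.3) = 1057
Dry total = 10640 kmol; y_CO₂ (dry) = 793 / 10640 = 0.0745.

0.0745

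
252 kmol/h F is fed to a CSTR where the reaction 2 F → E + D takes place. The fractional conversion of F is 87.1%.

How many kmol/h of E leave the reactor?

110 kmol/h

F reacted = 0.871 × 252 = 219.5 kmol/h; ν_F = −2, so ξ = 219.5/2 = 109.7 kmol/h.
Outlet amounts (n = n₀ + ν ξ):
  F: 252 − 2(109.7) = 32.51
  E: 0 + 1(109.7) = 109.7
  D: 0 + 1(109.7) = 109.7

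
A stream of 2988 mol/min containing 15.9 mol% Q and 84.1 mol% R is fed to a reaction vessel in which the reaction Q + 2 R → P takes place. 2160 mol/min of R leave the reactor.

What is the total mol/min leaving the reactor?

2640 mol/min

For R: n = n₀ − 2ξ → 2160 = 2513 − 2ξ, giving ξ = 176.5 mol/min.
Outlet amounts (n = n₀ + ν ξ):
  Q: 475.1 − 1(176.5) = 298.6
  R: 2513 − 2(176.5) = 2160
  P: 0 + 1(176.5) = 176.5
Total out = 298.6 + 2160 + 176.5 = 2635 mol/min.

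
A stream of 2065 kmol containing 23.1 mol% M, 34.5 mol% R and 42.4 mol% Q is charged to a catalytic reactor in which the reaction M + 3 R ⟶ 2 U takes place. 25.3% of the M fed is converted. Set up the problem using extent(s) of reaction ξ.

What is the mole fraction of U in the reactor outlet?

M reacted = 0.253 × 477 = 120.7 kmol; ν_M = −1, so ξ = 120.7/1 = 120.7 kmol.
Outlet amounts (n = n₀ + ν ξ):
  M: 477 − 1(120.7) = 356.3
  R: 712.4 − 3(120.7) = 350.4
  U: 0 + 2(120.7) = 241.4
  Q: 875.6 (inert)
Total out = 1824 kmol; y_U = 241.4 / 1824 = 0.1324.

0.132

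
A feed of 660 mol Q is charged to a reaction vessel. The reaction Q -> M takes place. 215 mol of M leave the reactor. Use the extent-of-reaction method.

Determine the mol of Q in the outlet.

For M: n = n₀ + 1ξ → 215 = 0 + 1ξ, giving ξ = 215 mol.
Outlet amounts (n = n₀ + ν ξ):
  Q: 660 − 1(215) = 445
  M: 0 + 1(215) = 215

445 mol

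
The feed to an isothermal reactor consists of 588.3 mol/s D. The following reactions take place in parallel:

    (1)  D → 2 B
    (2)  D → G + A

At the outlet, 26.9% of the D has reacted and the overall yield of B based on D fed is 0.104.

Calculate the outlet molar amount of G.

Yield of B: 2ξ₁ / 588.3 = 0.104 → ξ₁ = 30.59 mol/s.
Conversion of D: 1ξ₁ + 1ξ₂ = 0.269 × 588.3 = 158.3 → ξ₂ = 127.7 mol/s.
Outlet amounts (n = n₀ + Σ ν·ξ):
  D: 588.3 − 1(30.59) − 1(127.7) = 430
  B: 0 + 2(30.59) = 61.18
  G: 0 + 1(127.7) = 127.7
  A: 0 + 1(127.7) = 127.7

128 mol/s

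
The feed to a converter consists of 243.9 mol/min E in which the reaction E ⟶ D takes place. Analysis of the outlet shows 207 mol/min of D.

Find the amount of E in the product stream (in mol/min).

36.9 mol/min

For D: n = n₀ + 1ξ → 207 = 0 + 1ξ, giving ξ = 207 mol/min.
Outlet amounts (n = n₀ + ν ξ):
  E: 243.9 − 1(207) = 36.9
  D: 0 + 1(207) = 207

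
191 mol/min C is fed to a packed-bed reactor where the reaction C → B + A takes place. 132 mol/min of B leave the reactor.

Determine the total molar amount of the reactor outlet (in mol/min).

323 mol/min

For B: n = n₀ + 1ξ → 132 = 0 + 1ξ, giving ξ = 132 mol/min.
Outlet amounts (n = n₀ + ν ξ):
  C: 191 − 1(132) = 59
  B: 0 + 1(132) = 132
  A: 0 + 1(132) = 132
Total out = 59 + 132 + 132 = 323 mol/min.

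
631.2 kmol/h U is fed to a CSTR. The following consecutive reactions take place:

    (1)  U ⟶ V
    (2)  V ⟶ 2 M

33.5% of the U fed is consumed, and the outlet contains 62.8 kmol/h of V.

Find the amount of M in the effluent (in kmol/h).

Conversion of U: U consumed = 1ξ₁ = 0.335 × 631.2 → ξ₁ = 211.5 kmol/h.
V balance: n_V = 0 + 1ξ₁ − 1ξ₂ = 62.8 → ξ₂ = (1·211.5 − 62.8)/1 = 148.7 kmol/h.
Outlet amounts (n = n₀ + Σ ν·ξ):
  U: 631.2 − 1(211.5) = 419.7
  V: 0 + 1(211.5) − 1(148.7) = 62.8
  M: 0 + 2(148.7) = 297.3

297 kmol/h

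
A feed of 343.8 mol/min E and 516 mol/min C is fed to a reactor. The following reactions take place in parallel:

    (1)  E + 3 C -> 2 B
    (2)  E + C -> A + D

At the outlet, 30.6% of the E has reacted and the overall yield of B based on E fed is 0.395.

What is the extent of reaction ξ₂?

Yield of B: 2ξ₁ / 343.8 = 0.395 → ξ₁ = 67.9 mol/min.
Conversion of E: 1ξ₁ + 1ξ₂ = 0.306 × 343.8 = 105.2 → ξ₂ = 37.3 mol/min.
Outlet amounts (n = n₀ + Σ ν·ξ):
  E: 343.8 − 1(67.9) − 1(37.3) = 238.6
  C: 516 − 3(67.9) − 1(37.3) = 275
  B: 0 + 2(67.9) = 135.8
  A: 0 + 1(37.3) = 37.3
  D: 0 + 1(37.3) = 37.3

ξ₂ = 37.3 mol/min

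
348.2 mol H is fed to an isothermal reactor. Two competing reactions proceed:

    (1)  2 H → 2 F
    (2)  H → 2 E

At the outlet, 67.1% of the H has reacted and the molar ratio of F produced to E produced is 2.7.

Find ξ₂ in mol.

ξ₂ = 36.5 mol

Conversion of H: H consumed = 0.671 × 348.2 = 233.6 mol = 2ξ₁ + 1ξ₂.
Selectivity: 2ξ₁ / (2ξ₂) = 2.7 → ξ₁ = 2.7 ξ₂.
Substitute: (2·2.7 + 1) ξ₂ = 233.6 → ξ₂ = 36.51 mol, ξ₁ = 98.57 mol.
Outlet amounts (n = n₀ + Σ ν·ξ):
  H: 348.2 − 2(98.57) − 1(36.51) = 114.6
  F: 0 + 2(98.57) = 197.1
  E: 0 + 2(36.51) = 73.01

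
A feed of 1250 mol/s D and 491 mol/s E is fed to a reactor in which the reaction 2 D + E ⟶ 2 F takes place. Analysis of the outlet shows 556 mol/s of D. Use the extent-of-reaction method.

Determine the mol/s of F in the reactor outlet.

694 mol/s

For D: n = n₀ − 2ξ → 556 = 1250 − 2ξ, giving ξ = 347 mol/s.
Outlet amounts (n = n₀ + ν ξ):
  D: 1250 − 2(347) = 556
  E: 491 − 1(347) = 144
  F: 0 + 2(347) = 694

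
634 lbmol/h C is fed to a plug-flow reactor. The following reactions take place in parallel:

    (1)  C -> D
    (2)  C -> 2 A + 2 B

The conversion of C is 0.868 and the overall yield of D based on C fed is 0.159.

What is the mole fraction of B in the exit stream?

0.453

Yield of D: 1ξ₁ / 634 = 0.159 → ξ₁ = 100.8 lbmol/h.
Conversion of C: 1ξ₁ + 1ξ₂ = 0.868 × 634 = 550.3 → ξ₂ = 449.5 lbmol/h.
Outlet amounts (n = n₀ + Σ ν·ξ):
  C: 634 − 1(100.8) − 1(449.5) = 83.69
  D: 0 + 1(100.8) = 100.8
  A: 0 + 2(449.5) = 899
  B: 0 + 2(449.5) = 899
Total out = 1983 lbmol/h; y_B = 899 / 1983 = 0.4535.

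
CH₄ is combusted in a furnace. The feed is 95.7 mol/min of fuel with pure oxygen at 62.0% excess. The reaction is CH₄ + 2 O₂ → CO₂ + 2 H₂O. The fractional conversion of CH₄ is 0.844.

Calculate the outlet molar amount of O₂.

149 mol/min

Stoichiometric O₂ = 2 × 95.7 = 191.4 mol/min; O₂ fed = 191.4 × 1.620 = 310.1 mol/min.
Fuel reacted = 0.844 × 95.7 → ξ = 80.77 mol/min.
Outlet (n = n₀ + ν ξ):
  CH₄: 95.7 − 1(80.77) = 14.93
  O₂: 310.1 − 2(80.77) = 148.5
  CO₂: 0 + 1(80.77) = 80.77
  H₂O: 0 + 2(80.77) = 161.5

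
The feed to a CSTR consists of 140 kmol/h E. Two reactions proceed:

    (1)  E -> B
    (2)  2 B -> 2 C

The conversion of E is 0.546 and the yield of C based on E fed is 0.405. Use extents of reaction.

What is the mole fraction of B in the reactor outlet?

0.141

Conversion of E: E consumed = 1ξ₁ = 0.546 × 140 → ξ₁ = 76.44 kmol/h.
Yield of C: 2ξ₂ / 140 = 0.405 → ξ₂ = 28.35 kmol/h.
Outlet amounts (n = n₀ + Σ ν·ξ):
  E: 140 − 1(76.44) = 63.56
  B: 0 + 1(76.44) − 2(28.35) = 19.74
  C: 0 + 2(28.35) = 56.7
Total out = 140 kmol/h; y_B = 19.74 / 140 = 0.141.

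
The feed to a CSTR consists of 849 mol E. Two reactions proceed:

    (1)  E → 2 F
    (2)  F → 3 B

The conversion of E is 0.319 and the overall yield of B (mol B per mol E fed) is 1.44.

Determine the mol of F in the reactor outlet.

134 mol

Conversion of E: E consumed = 1ξ₁ = 0.319 × 849 → ξ₁ = 270.8 mol.
Yield of B: 3ξ₂ / 849 = 1.44 → ξ₂ = 407.5 mol.
Outlet amounts (n = n₀ + Σ ν·ξ):
  E: 849 − 1(270.8) = 578.2
  F: 0 + 2(270.8) − 1(407.5) = 134.1
  B: 0 + 3(407.5) = 1223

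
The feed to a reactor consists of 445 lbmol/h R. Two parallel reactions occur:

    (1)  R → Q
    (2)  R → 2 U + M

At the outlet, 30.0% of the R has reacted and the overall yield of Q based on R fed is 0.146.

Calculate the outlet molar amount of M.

68.5 lbmol/h

Yield of Q: 1ξ₁ / 445 = 0.146 → ξ₁ = 64.97 lbmol/h.
Conversion of R: 1ξ₁ + 1ξ₂ = 0.3 × 445 = 133.5 → ξ₂ = 68.53 lbmol/h.
Outlet amounts (n = n₀ + Σ ν·ξ):
  R: 445 − 1(64.97) − 1(68.53) = 311.5
  Q: 0 + 1(64.97) = 64.97
  U: 0 + 2(68.53) = 137.1
  M: 0 + 1(68.53) = 68.53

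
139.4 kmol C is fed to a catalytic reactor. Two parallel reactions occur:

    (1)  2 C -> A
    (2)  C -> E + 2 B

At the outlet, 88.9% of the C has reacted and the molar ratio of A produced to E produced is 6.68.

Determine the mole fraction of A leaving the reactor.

Conversion of C: C consumed = 0.889 × 139.4 = 123.9 kmol = 2ξ₁ + 1ξ₂.
Selectivity: 1ξ₁ / (1ξ₂) = 6.68 → ξ₁ = 6.68 ξ₂.
Substitute: (2·6.68 + 1) ξ₂ = 123.9 → ξ₂ = 8.63 kmol, ξ₁ = 57.65 kmol.
Outlet amounts (n = n₀ + Σ ν·ξ):
  C: 139.4 − 2(57.65) − 1(8.63) = 15.47
  A: 0 + 1(57.65) = 57.65
  E: 0 + 1(8.63) = 8.63
  B: 0 + 2(8.63) = 17.26
Total out = 99.01 kmol; y_A = 57.65 / 99.01 = 0.5822.

0.582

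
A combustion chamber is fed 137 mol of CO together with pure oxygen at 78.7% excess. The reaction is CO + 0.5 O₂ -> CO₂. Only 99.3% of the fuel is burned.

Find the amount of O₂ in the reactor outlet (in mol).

54.4 mol

Stoichiometric O₂ = 0.5 × 137 = 68.5 mol; O₂ fed = 68.5 × 1.787 = 122.4 mol.
Fuel reacted = 0.993 × 137 → ξ = 136 mol.
Outlet (n = n₀ + ν ξ):
  CO: 137 − 1(136) = 0.959
  O₂: 122.4 − 0.5(136) = 54.39
  CO₂: 0 + 1(136) = 136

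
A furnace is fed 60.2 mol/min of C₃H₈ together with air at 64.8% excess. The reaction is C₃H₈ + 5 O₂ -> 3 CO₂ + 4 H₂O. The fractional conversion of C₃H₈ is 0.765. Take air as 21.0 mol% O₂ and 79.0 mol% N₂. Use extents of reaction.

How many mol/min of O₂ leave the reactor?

266 mol/min

Stoichiometric O₂ = 5 × 60.2 = 301 mol/min; O₂ fed = 301 × 1.648 = 496 mol/min.
N₂ fed = 496 × 79/21 = 1866 mol/min.
Fuel reacted = 0.765 × 60.2 → ξ = 46.05 mol/min.
Outlet (n = n₀ + ν ξ):
  C₃H₈: 60.2 − 1(46.05) = 14.15
  O₂: 496 − 5(46.05) = 265.8
  N₂: 1866 (inert)
  CO₂: 0 + 3(46.05) = 138.2
  H₂O: 0 + 4(46.05) = 184.2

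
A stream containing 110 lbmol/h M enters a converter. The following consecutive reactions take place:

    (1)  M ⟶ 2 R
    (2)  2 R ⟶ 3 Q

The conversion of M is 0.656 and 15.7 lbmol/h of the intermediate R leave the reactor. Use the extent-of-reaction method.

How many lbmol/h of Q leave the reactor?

193 lbmol/h

Conversion of M: M consumed = 1ξ₁ = 0.656 × 110 → ξ₁ = 72.16 lbmol/h.
R balance: n_R = 0 + 2ξ₁ − 2ξ₂ = 15.7 → ξ₂ = (2·72.16 − 15.7)/2 = 64.31 lbmol/h.
Outlet amounts (n = n₀ + Σ ν·ξ):
  M: 110 − 1(72.16) = 37.84
  R: 0 + 2(72.16) − 2(64.31) = 15.7
  Q: 0 + 3(64.31) = 192.9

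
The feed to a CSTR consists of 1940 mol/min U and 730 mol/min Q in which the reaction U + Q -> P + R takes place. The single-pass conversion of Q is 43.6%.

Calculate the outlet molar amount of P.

Q reacted = 0.436 × 730 = 318.3 mol/min; ν_Q = −1, so ξ = 318.3/1 = 318.3 mol/min.
Outlet amounts (n = n₀ + ν ξ):
  U: 1940 − 1(318.3) = 1622
  Q: 730 − 1(318.3) = 411.7
  P: 0 + 1(318.3) = 318.3
  R: 0 + 1(318.3) = 318.3

318 mol/min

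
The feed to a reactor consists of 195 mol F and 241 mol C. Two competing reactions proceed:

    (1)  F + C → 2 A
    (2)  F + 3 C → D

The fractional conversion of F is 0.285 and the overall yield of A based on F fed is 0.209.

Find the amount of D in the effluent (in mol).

35.2 mol

Yield of A: 2ξ₁ / 195 = 0.209 → ξ₁ = 20.38 mol.
Conversion of F: 1ξ₁ + 1ξ₂ = 0.285 × 195 = 55.57 → ξ₂ = 35.2 mol.
Outlet amounts (n = n₀ + Σ ν·ξ):
  F: 195 − 1(20.38) − 1(35.2) = 139.4
  C: 241 − 1(20.38) − 3(35.2) = 115
  A: 0 + 2(20.38) = 40.75
  D: 0 + 1(35.2) = 35.2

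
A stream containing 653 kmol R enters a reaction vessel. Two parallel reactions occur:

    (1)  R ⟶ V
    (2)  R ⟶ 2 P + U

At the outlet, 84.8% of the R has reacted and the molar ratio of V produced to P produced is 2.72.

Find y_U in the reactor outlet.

0.104

Conversion of R: R consumed = 0.848 × 653 = 553.7 kmol = 1ξ₁ + 1ξ₂.
Selectivity: 1ξ₁ / (2ξ₂) = 2.72 → ξ₁ = 5.44 ξ₂.
Substitute: (1·5.44 + 1) ξ₂ = 553.7 → ξ₂ = 85.99 kmol, ξ₁ = 467.8 kmol.
Outlet amounts (n = n₀ + Σ ν·ξ):
  R: 653 − 1(467.8) − 1(85.99) = 99.26
  V: 0 + 1(467.8) = 467.8
  P: 0 + 2(85.99) = 172
  U: 0 + 1(85.99) = 85.99
Total out = 825 kmol; y_U = 85.99 / 825 = 0.1042.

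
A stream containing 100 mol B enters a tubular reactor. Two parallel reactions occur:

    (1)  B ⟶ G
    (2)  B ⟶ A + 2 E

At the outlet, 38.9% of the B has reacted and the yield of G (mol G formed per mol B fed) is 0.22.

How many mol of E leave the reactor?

33.8 mol

Yield of G: 1ξ₁ / 100 = 0.22 → ξ₁ = 22 mol.
Conversion of B: 1ξ₁ + 1ξ₂ = 0.389 × 100 = 38.9 → ξ₂ = 16.9 mol.
Outlet amounts (n = n₀ + Σ ν·ξ):
  B: 100 − 1(22) − 1(16.9) = 61.1
  G: 0 + 1(22) = 22
  A: 0 + 1(16.9) = 16.9
  E: 0 + 2(16.9) = 33.8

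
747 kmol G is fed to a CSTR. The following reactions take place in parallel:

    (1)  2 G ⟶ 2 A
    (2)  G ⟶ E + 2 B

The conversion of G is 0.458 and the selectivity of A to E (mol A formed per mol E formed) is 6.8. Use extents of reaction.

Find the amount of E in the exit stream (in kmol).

43.9 kmol

Conversion of G: G consumed = 0.458 × 747 = 342.1 kmol = 2ξ₁ + 1ξ₂.
Selectivity: 2ξ₁ / (1ξ₂) = 6.8 → ξ₁ = 3.4 ξ₂.
Substitute: (2·3.4 + 1) ξ₂ = 342.1 → ξ₂ = 43.86 kmol, ξ₁ = 149.1 kmol.
Outlet amounts (n = n₀ + Σ ν·ξ):
  G: 747 − 2(149.1) − 1(43.86) = 404.9
  A: 0 + 2(149.1) = 298.3
  E: 0 + 1(43.86) = 43.86
  B: 0 + 2(43.86) = 87.72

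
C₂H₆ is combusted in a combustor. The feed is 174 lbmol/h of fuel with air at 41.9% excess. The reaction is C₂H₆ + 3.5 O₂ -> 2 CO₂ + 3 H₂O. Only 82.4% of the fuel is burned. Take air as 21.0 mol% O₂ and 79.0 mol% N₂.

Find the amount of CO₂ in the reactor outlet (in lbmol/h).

Stoichiometric O₂ = 3.5 × 174 = 609 lbmol/h; O₂ fed = 609 × 1.419 = 864.2 lbmol/h.
N₂ fed = 864.2 × 79/21 = 3251 lbmol/h.
Fuel reacted = 0.824 × 174 → ξ = 143.4 lbmol/h.
Outlet (n = n₀ + ν ξ):
  C₂H₆: 174 − 1(143.4) = 30.62
  O₂: 864.2 − 3.5(143.4) = 362.4
  N₂: 3251 (inert)
  CO₂: 0 + 2(143.4) = 286.8
  H₂O: 0 + 3(143.4) = 430.1

287 lbmol/h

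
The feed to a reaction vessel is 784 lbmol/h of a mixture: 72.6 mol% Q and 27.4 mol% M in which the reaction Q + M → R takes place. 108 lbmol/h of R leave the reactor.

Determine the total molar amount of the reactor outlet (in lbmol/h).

For R: n = n₀ + 1ξ → 108 = 0 + 1ξ, giving ξ = 108 lbmol/h.
Outlet amounts (n = n₀ + ν ξ):
  Q: 569.2 − 1(108) = 461.2
  M: 214.8 − 1(108) = 106.8
  R: 0 + 1(108) = 108
Total out = 461.2 + 106.8 + 108 = 676 lbmol/h.

676 lbmol/h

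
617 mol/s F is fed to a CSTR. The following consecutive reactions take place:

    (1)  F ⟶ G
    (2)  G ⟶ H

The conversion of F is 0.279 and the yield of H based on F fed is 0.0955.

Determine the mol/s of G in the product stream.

Conversion of F: F consumed = 1ξ₁ = 0.279 × 617 → ξ₁ = 172.1 mol/s.
Yield of H: 1ξ₂ / 617 = 0.0955 → ξ₂ = 58.92 mol/s.
Outlet amounts (n = n₀ + Σ ν·ξ):
  F: 617 − 1(172.1) = 444.9
  G: 0 + 1(172.1) − 1(58.92) = 113.2
  H: 0 + 1(58.92) = 58.92

113 mol/s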